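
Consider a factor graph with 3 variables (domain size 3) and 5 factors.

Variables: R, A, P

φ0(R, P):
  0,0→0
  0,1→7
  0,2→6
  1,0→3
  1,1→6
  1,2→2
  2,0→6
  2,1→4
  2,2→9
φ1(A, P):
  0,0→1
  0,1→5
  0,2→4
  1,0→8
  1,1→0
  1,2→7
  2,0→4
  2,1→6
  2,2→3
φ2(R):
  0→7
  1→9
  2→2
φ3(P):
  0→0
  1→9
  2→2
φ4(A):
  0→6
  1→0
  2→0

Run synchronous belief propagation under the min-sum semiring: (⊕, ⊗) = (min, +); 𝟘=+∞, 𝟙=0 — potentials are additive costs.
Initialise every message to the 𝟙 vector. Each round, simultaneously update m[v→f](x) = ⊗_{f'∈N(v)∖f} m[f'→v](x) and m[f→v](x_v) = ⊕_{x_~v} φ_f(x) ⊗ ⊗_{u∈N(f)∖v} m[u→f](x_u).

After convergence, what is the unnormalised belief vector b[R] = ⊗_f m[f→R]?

b[R] = [11, 16, 12]

init: all messages = 𝟙 over 3 values
r1 m[φ0→R] = [0, 2, 4]
r1 m[φ0→P] = [0, 4, 2]
r1 m[φ1→A] = [1, 0, 3]
r1 m[φ1→P] = [1, 0, 3]
r1 m[φ2→R] = [7, 9, 2]
r1 m[φ3→P] = [0, 9, 2]
r1 m[φ4→A] = [6, 0, 0]
r1 m[R→φ0] = [0, 0, 0]
r1 m[R→φ2] = [0, 0, 0]
r1 m[A→φ1] = [0, 0, 0]
r1 m[A→φ4] = [0, 0, 0]
r1 m[P→φ0] = [0, 0, 0]
r1 m[P→φ1] = [0, 0, 0]
r1 m[P→φ3] = [0, 0, 0]
r2 m[φ0→R] = [0, 2, 4]
r2 m[φ0→P] = [0, 4, 2]
r2 m[φ1→A] = [1, 0, 3]
r2 m[φ1→P] = [1, 0, 3]
r2 m[φ2→R] = [7, 9, 2]
r2 m[φ3→P] = [0, 9, 2]
r2 m[φ4→A] = [6, 0, 0]
r2 m[R→φ0] = [7, 9, 2]
r2 m[R→φ2] = [0, 2, 4]
r2 m[A→φ1] = [6, 0, 0]
r2 m[A→φ4] = [1, 0, 3]
r2 m[P→φ0] = [1, 9, 5]
r2 m[P→φ1] = [0, 13, 4]
r2 m[P→φ3] = [1, 4, 5]
r3 m[φ0→R] = [1, 4, 7]
r3 m[φ0→P] = [7, 6, 11]
r3 m[φ1→A] = [1, 8, 4]
r3 m[φ1→P] = [4, 0, 3]
r3 m[φ2→R] = [7, 9, 2]
r3 m[φ3→P] = [0, 9, 2]
r3 m[φ4→A] = [6, 0, 0]
r3 m[R→φ0] = [7, 9, 2]
r3 m[R→φ2] = [0, 2, 4]
r3 m[A→φ1] = [6, 0, 0]
r3 m[A→φ4] = [1, 0, 3]
r3 m[P→φ0] = [1, 9, 5]
r3 m[P→φ1] = [0, 13, 4]
r3 m[P→φ3] = [1, 4, 5]
r4 m[φ0→R] = [1, 4, 7]
r4 m[φ0→P] = [7, 6, 11]
r4 m[φ1→A] = [1, 8, 4]
r4 m[φ1→P] = [4, 0, 3]
r4 m[φ2→R] = [7, 9, 2]
r4 m[φ3→P] = [0, 9, 2]
r4 m[φ4→A] = [6, 0, 0]
r4 m[R→φ0] = [7, 9, 2]
r4 m[R→φ2] = [1, 4, 7]
r4 m[A→φ1] = [6, 0, 0]
r4 m[A→φ4] = [1, 8, 4]
r4 m[P→φ0] = [4, 9, 5]
r4 m[P→φ1] = [7, 15, 13]
r4 m[P→φ3] = [11, 6, 14]
r5 m[φ0→R] = [4, 7, 10]
r5 m[φ0→P] = [7, 6, 11]
r5 m[φ1→A] = [8, 15, 11]
r5 m[φ1→P] = [4, 0, 3]
r5 m[φ2→R] = [7, 9, 2]
r5 m[φ3→P] = [0, 9, 2]
r5 m[φ4→A] = [6, 0, 0]
r5 m[R→φ0] = [7, 9, 2]
r5 m[R→φ2] = [1, 4, 7]
r5 m[A→φ1] = [6, 0, 0]
r5 m[A→φ4] = [1, 8, 4]
r5 m[P→φ0] = [4, 9, 5]
r5 m[P→φ1] = [7, 15, 13]
r5 m[P→φ3] = [11, 6, 14]
r6 m[φ0→R] = [4, 7, 10]
r6 m[φ0→P] = [7, 6, 11]
r6 m[φ1→A] = [8, 15, 11]
r6 m[φ1→P] = [4, 0, 3]
r6 m[φ2→R] = [7, 9, 2]
r6 m[φ3→P] = [0, 9, 2]
r6 m[φ4→A] = [6, 0, 0]
r6 m[R→φ0] = [7, 9, 2]
r6 m[R→φ2] = [4, 7, 10]
r6 m[A→φ1] = [6, 0, 0]
r6 m[A→φ4] = [8, 15, 11]
r6 m[P→φ0] = [4, 9, 5]
r6 m[P→φ1] = [7, 15, 13]
r6 m[P→φ3] = [11, 6, 14]
r7 m[φ0→R] = [4, 7, 10]
r7 m[φ0→P] = [7, 6, 11]
r7 m[φ1→A] = [8, 15, 11]
r7 m[φ1→P] = [4, 0, 3]
r7 m[φ2→R] = [7, 9, 2]
r7 m[φ3→P] = [0, 9, 2]
r7 m[φ4→A] = [6, 0, 0]
r7 m[R→φ0] = [7, 9, 2]
r7 m[R→φ2] = [4, 7, 10]
r7 m[A→φ1] = [6, 0, 0]
r7 m[A→φ4] = [8, 15, 11]
r7 m[P→φ0] = [4, 9, 5]
r7 m[P→φ1] = [7, 15, 13]
r7 m[P→φ3] = [11, 6, 14]
fixed point reached at round 7
b[R] = ⊗ incoming = [11, 16, 12]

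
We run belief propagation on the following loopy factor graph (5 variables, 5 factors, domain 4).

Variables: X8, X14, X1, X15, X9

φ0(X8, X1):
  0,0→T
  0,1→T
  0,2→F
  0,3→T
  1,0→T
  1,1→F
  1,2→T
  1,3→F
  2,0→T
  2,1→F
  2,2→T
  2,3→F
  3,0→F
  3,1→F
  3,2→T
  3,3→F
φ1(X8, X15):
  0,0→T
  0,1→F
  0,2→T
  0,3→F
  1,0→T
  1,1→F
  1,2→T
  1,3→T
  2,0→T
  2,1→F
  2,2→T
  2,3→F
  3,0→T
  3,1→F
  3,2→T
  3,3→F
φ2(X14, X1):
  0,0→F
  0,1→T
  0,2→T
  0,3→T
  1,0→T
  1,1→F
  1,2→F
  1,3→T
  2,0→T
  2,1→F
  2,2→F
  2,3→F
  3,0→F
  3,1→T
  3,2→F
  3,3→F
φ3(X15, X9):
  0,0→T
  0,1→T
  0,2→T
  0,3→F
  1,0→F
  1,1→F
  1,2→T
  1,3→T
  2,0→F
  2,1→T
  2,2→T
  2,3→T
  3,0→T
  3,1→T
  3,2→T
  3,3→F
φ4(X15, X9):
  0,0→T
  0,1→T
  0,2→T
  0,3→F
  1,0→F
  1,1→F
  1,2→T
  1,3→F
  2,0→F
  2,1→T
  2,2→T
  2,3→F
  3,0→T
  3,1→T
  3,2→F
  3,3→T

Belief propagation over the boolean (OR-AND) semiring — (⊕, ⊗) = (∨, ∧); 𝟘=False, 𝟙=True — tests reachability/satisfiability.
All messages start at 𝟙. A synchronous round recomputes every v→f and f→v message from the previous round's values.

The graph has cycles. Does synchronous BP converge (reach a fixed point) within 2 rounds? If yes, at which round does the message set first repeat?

NOT CONVERGED within 2 rounds

init: all messages = 𝟙 over 4 values
r1 m[φ0→X8] = [T, T, T, T]
r1 m[φ0→X1] = [T, T, T, T]
r1 m[φ1→X8] = [T, T, T, T]
r1 m[φ1→X15] = [T, F, T, T]
r1 m[φ2→X14] = [T, T, T, T]
r1 m[φ2→X1] = [T, T, T, T]
r1 m[φ3→X15] = [T, T, T, T]
r1 m[φ3→X9] = [T, T, T, T]
r1 m[φ4→X15] = [T, T, T, T]
r1 m[φ4→X9] = [T, T, T, T]
r1 m[X8→φ0] = [T, T, T, T]
r1 m[X8→φ1] = [T, T, T, T]
r1 m[X14→φ2] = [T, T, T, T]
r1 m[X1→φ0] = [T, T, T, T]
r1 m[X1→φ2] = [T, T, T, T]
r1 m[X15→φ1] = [T, T, T, T]
r1 m[X15→φ3] = [T, T, T, T]
r1 m[X15→φ4] = [T, T, T, T]
r1 m[X9→φ3] = [T, T, T, T]
r1 m[X9→φ4] = [T, T, T, T]
r2 m[φ0→X8] = [T, T, T, T]
r2 m[φ0→X1] = [T, T, T, T]
r2 m[φ1→X8] = [T, T, T, T]
r2 m[φ1→X15] = [T, F, T, T]
r2 m[φ2→X14] = [T, T, T, T]
r2 m[φ2→X1] = [T, T, T, T]
r2 m[φ3→X15] = [T, T, T, T]
r2 m[φ3→X9] = [T, T, T, T]
r2 m[φ4→X15] = [T, T, T, T]
r2 m[φ4→X9] = [T, T, T, T]
r2 m[X8→φ0] = [T, T, T, T]
r2 m[X8→φ1] = [T, T, T, T]
r2 m[X14→φ2] = [T, T, T, T]
r2 m[X1→φ0] = [T, T, T, T]
r2 m[X1→φ2] = [T, T, T, T]
r2 m[X15→φ1] = [T, T, T, T]
r2 m[X15→φ3] = [T, F, T, T]
r2 m[X15→φ4] = [T, F, T, T]
r2 m[X9→φ3] = [T, T, T, T]
r2 m[X9→φ4] = [T, T, T, T]
no fixed point within 2 rounds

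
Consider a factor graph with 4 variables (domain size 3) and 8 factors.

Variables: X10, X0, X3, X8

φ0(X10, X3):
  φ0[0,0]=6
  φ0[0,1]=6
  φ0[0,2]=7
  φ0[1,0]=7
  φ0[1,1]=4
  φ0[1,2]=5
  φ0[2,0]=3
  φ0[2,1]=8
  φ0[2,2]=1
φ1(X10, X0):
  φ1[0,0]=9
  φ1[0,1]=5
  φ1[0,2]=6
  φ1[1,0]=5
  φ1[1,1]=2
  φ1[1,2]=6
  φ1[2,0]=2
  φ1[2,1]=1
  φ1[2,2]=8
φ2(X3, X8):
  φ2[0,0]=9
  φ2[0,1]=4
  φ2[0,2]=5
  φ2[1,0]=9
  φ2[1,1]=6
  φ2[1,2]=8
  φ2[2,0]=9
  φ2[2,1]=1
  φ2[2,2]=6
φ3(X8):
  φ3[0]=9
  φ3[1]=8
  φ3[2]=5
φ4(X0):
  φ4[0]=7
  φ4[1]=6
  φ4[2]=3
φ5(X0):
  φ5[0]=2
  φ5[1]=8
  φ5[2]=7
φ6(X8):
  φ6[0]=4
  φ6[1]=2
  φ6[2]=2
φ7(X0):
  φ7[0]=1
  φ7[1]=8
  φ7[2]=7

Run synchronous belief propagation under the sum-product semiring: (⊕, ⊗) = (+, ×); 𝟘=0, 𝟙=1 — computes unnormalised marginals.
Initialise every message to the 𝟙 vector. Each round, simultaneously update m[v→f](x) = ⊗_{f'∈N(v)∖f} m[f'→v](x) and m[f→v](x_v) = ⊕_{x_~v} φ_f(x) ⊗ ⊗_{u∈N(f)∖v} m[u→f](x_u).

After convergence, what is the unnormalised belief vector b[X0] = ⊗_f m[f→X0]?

init: all messages = 𝟙 over 3 values
r1 m[φ0→X10] = [19, 16, 12]
r1 m[φ0→X3] = [16, 18, 13]
r1 m[φ1→X10] = [20, 13, 11]
r1 m[φ1→X0] = [16, 8, 20]
r1 m[φ2→X3] = [18, 23, 16]
r1 m[φ2→X8] = [27, 11, 19]
r1 m[φ3→X8] = [9, 8, 5]
r1 m[φ4→X0] = [7, 6, 3]
r1 m[φ5→X0] = [2, 8, 7]
r1 m[φ6→X8] = [4, 2, 2]
r1 m[φ7→X0] = [1, 8, 7]
r1 m[X10→φ0] = [1, 1, 1]
r1 m[X10→φ1] = [1, 1, 1]
r1 m[X0→φ1] = [1, 1, 1]
r1 m[X0→φ4] = [1, 1, 1]
r1 m[X0→φ5] = [1, 1, 1]
r1 m[X0→φ7] = [1, 1, 1]
r1 m[X3→φ0] = [1, 1, 1]
r1 m[X3→φ2] = [1, 1, 1]
r1 m[X8→φ2] = [1, 1, 1]
r1 m[X8→φ3] = [1, 1, 1]
r1 m[X8→φ6] = [1, 1, 1]
r2 m[φ0→X10] = [19, 16, 12]
r2 m[φ0→X3] = [16, 18, 13]
r2 m[φ1→X10] = [20, 13, 11]
r2 m[φ1→X0] = [16, 8, 20]
r2 m[φ2→X3] = [18, 23, 16]
r2 m[φ2→X8] = [27, 11, 19]
r2 m[φ3→X8] = [9, 8, 5]
r2 m[φ4→X0] = [7, 6, 3]
r2 m[φ5→X0] = [2, 8, 7]
r2 m[φ6→X8] = [4, 2, 2]
r2 m[φ7→X0] = [1, 8, 7]
r2 m[X10→φ0] = [20, 13, 11]
r2 m[X10→φ1] = [19, 16, 12]
r2 m[X0→φ1] = [14, 384, 147]
r2 m[X0→φ4] = [32, 512, 980]
r2 m[X0→φ5] = [112, 384, 420]
r2 m[X0→φ7] = [224, 384, 420]
r2 m[X3→φ0] = [18, 23, 16]
r2 m[X3→φ2] = [16, 18, 13]
r2 m[X8→φ2] = [36, 16, 10]
r2 m[X8→φ3] = [108, 22, 38]
r2 m[X8→φ6] = [243, 88, 95]
r3 m[φ0→X10] = [358, 298, 254]
r3 m[φ0→X3] = [244, 260, 216]
r3 m[φ1→X10] = [2928, 1720, 1588]
r3 m[φ1→X0] = [275, 139, 306]
r3 m[φ2→X3] = [438, 500, 400]
r3 m[φ2→X8] = [423, 185, 302]
r3 m[φ3→X8] = [9, 8, 5]
r3 m[φ4→X0] = [7, 6, 3]
r3 m[φ5→X0] = [2, 8, 7]
r3 m[φ6→X8] = [4, 2, 2]
r3 m[φ7→X0] = [1, 8, 7]
r3 m[X10→φ0] = [20, 13, 11]
r3 m[X10→φ1] = [19, 16, 12]
r3 m[X0→φ1] = [14, 384, 147]
r3 m[X0→φ4] = [32, 512, 980]
r3 m[X0→φ5] = [112, 384, 420]
r3 m[X0→φ7] = [224, 384, 420]
r3 m[X3→φ0] = [18, 23, 16]
r3 m[X3→φ2] = [16, 18, 13]
r3 m[X8→φ2] = [36, 16, 10]
r3 m[X8→φ3] = [108, 22, 38]
r3 m[X8→φ6] = [243, 88, 95]
r4 m[φ0→X10] = [358, 298, 254]
r4 m[φ0→X3] = [244, 260, 216]
r4 m[φ1→X10] = [2928, 1720, 1588]
r4 m[φ1→X0] = [275, 139, 306]
r4 m[φ2→X3] = [438, 500, 400]
r4 m[φ2→X8] = [423, 185, 302]
r4 m[φ3→X8] = [9, 8, 5]
r4 m[φ4→X0] = [7, 6, 3]
r4 m[φ5→X0] = [2, 8, 7]
r4 m[φ6→X8] = [4, 2, 2]
r4 m[φ7→X0] = [1, 8, 7]
r4 m[X10→φ0] = [2928, 1720, 1588]
r4 m[X10→φ1] = [358, 298, 254]
r4 m[X0→φ1] = [14, 384, 147]
r4 m[X0→φ4] = [550, 8896, 14994]
r4 m[X0→φ5] = [1925, 6672, 6426]
r4 m[X0→φ7] = [3850, 6672, 6426]
r4 m[X3→φ0] = [438, 500, 400]
r4 m[X3→φ2] = [244, 260, 216]
r4 m[X8→φ2] = [36, 16, 10]
r4 m[X8→φ3] = [1692, 370, 604]
r4 m[X8→φ6] = [3807, 1480, 1510]
r5 m[φ0→X10] = [8428, 7066, 5714]
r5 m[φ0→X3] = [34372, 37152, 30684]
r5 m[φ1→X10] = [2928, 1720, 1588]
r5 m[φ1→X0] = [5220, 2640, 5968]
r5 m[φ2→X3] = [438, 500, 400]
r5 m[φ2→X8] = [6480, 2752, 4596]
r5 m[φ3→X8] = [9, 8, 5]
r5 m[φ4→X0] = [7, 6, 3]
r5 m[φ5→X0] = [2, 8, 7]
r5 m[φ6→X8] = [4, 2, 2]
r5 m[φ7→X0] = [1, 8, 7]
r5 m[X10→φ0] = [2928, 1720, 1588]
r5 m[X10→φ1] = [358, 298, 254]
r5 m[X0→φ1] = [14, 384, 147]
r5 m[X0→φ4] = [550, 8896, 14994]
r5 m[X0→φ5] = [1925, 6672, 6426]
r5 m[X0→φ7] = [3850, 6672, 6426]
r5 m[X3→φ0] = [438, 500, 400]
r5 m[X3→φ2] = [244, 260, 216]
r5 m[X8→φ2] = [36, 16, 10]
r5 m[X8→φ3] = [1692, 370, 604]
r5 m[X8→φ6] = [3807, 1480, 1510]
r6 m[φ0→X10] = [8428, 7066, 5714]
r6 m[φ0→X3] = [34372, 37152, 30684]
r6 m[φ1→X10] = [2928, 1720, 1588]
r6 m[φ1→X0] = [5220, 2640, 5968]
r6 m[φ2→X3] = [438, 500, 400]
r6 m[φ2→X8] = [6480, 2752, 4596]
r6 m[φ3→X8] = [9, 8, 5]
r6 m[φ4→X0] = [7, 6, 3]
r6 m[φ5→X0] = [2, 8, 7]
r6 m[φ6→X8] = [4, 2, 2]
r6 m[φ7→X0] = [1, 8, 7]
r6 m[X10→φ0] = [2928, 1720, 1588]
r6 m[X10→φ1] = [8428, 7066, 5714]
r6 m[X0→φ1] = [14, 384, 147]
r6 m[X0→φ4] = [10440, 168960, 292432]
r6 m[X0→φ5] = [36540, 126720, 125328]
r6 m[X0→φ7] = [73080, 126720, 125328]
r6 m[X3→φ0] = [438, 500, 400]
r6 m[X3→φ2] = [34372, 37152, 30684]
r6 m[X8→φ2] = [36, 16, 10]
r6 m[X8→φ3] = [25920, 5504, 9192]
r6 m[X8→φ6] = [58320, 22016, 22980]
r7 m[φ0→X10] = [8428, 7066, 5714]
r7 m[φ0→X3] = [34372, 37152, 30684]
r7 m[φ1→X10] = [2928, 1720, 1588]
r7 m[φ1→X0] = [122610, 61986, 138676]
r7 m[φ2→X3] = [438, 500, 400]
r7 m[φ2→X8] = [919872, 391084, 653180]
r7 m[φ3→X8] = [9, 8, 5]
r7 m[φ4→X0] = [7, 6, 3]
r7 m[φ5→X0] = [2, 8, 7]
r7 m[φ6→X8] = [4, 2, 2]
r7 m[φ7→X0] = [1, 8, 7]
r7 m[X10→φ0] = [2928, 1720, 1588]
r7 m[X10→φ1] = [8428, 7066, 5714]
r7 m[X0→φ1] = [14, 384, 147]
r7 m[X0→φ4] = [10440, 168960, 292432]
r7 m[X0→φ5] = [36540, 126720, 125328]
r7 m[X0→φ7] = [73080, 126720, 125328]
r7 m[X3→φ0] = [438, 500, 400]
r7 m[X3→φ2] = [34372, 37152, 30684]
r7 m[X8→φ2] = [36, 16, 10]
r7 m[X8→φ3] = [25920, 5504, 9192]
r7 m[X8→φ6] = [58320, 22016, 22980]
r8 m[φ0→X10] = [8428, 7066, 5714]
r8 m[φ0→X3] = [34372, 37152, 30684]
r8 m[φ1→X10] = [2928, 1720, 1588]
r8 m[φ1→X0] = [122610, 61986, 138676]
r8 m[φ2→X3] = [438, 500, 400]
r8 m[φ2→X8] = [919872, 391084, 653180]
r8 m[φ3→X8] = [9, 8, 5]
r8 m[φ4→X0] = [7, 6, 3]
r8 m[φ5→X0] = [2, 8, 7]
r8 m[φ6→X8] = [4, 2, 2]
r8 m[φ7→X0] = [1, 8, 7]
r8 m[X10→φ0] = [2928, 1720, 1588]
r8 m[X10→φ1] = [8428, 7066, 5714]
r8 m[X0→φ1] = [14, 384, 147]
r8 m[X0→φ4] = [245220, 3967104, 6795124]
r8 m[X0→φ5] = [858270, 2975328, 2912196]
r8 m[X0→φ7] = [1716540, 2975328, 2912196]
r8 m[X3→φ0] = [438, 500, 400]
r8 m[X3→φ2] = [34372, 37152, 30684]
r8 m[X8→φ2] = [36, 16, 10]
r8 m[X8→φ3] = [3679488, 782168, 1306360]
r8 m[X8→φ6] = [8278848, 3128672, 3265900]
r9 m[φ0→X10] = [8428, 7066, 5714]
r9 m[φ0→X3] = [34372, 37152, 30684]
r9 m[φ1→X10] = [2928, 1720, 1588]
r9 m[φ1→X0] = [122610, 61986, 138676]
r9 m[φ2→X3] = [438, 500, 400]
r9 m[φ2→X8] = [919872, 391084, 653180]
r9 m[φ3→X8] = [9, 8, 5]
r9 m[φ4→X0] = [7, 6, 3]
r9 m[φ5→X0] = [2, 8, 7]
r9 m[φ6→X8] = [4, 2, 2]
r9 m[φ7→X0] = [1, 8, 7]
r9 m[X10→φ0] = [2928, 1720, 1588]
r9 m[X10→φ1] = [8428, 7066, 5714]
r9 m[X0→φ1] = [14, 384, 147]
r9 m[X0→φ4] = [245220, 3967104, 6795124]
r9 m[X0→φ5] = [858270, 2975328, 2912196]
r9 m[X0→φ7] = [1716540, 2975328, 2912196]
r9 m[X3→φ0] = [438, 500, 400]
r9 m[X3→φ2] = [34372, 37152, 30684]
r9 m[X8→φ2] = [36, 16, 10]
r9 m[X8→φ3] = [3679488, 782168, 1306360]
r9 m[X8→φ6] = [8278848, 3128672, 3265900]
fixed point reached at round 9
b[X0] = ⊗ incoming = [1716540, 23802624, 20385372]

b[X0] = [1716540, 23802624, 20385372]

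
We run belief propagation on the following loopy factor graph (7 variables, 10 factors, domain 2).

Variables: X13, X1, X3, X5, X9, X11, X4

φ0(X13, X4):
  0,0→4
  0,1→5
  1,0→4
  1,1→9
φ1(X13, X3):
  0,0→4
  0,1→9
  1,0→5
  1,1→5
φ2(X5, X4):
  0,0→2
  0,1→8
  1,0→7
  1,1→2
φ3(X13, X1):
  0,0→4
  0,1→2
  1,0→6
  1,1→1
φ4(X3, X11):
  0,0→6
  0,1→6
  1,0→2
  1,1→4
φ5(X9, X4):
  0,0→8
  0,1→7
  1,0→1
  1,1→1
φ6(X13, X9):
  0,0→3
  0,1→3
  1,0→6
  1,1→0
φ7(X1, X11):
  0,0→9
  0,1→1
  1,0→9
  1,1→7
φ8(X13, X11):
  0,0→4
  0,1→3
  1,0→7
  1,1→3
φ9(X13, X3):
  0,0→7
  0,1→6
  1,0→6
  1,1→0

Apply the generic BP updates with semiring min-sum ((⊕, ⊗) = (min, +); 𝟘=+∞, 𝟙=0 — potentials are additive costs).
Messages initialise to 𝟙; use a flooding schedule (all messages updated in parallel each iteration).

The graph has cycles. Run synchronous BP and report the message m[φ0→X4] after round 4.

init: all messages = 𝟙 over 2 values
r1 m[φ0→X13] = [4, 4]
r1 m[φ0→X4] = [4, 5]
r1 m[φ1→X13] = [4, 5]
r1 m[φ1→X3] = [4, 5]
r1 m[φ2→X5] = [2, 2]
r1 m[φ2→X4] = [2, 2]
r1 m[φ3→X13] = [2, 1]
r1 m[φ3→X1] = [4, 1]
r1 m[φ4→X3] = [6, 2]
r1 m[φ4→X11] = [2, 4]
r1 m[φ5→X9] = [7, 1]
r1 m[φ5→X4] = [1, 1]
r1 m[φ6→X13] = [3, 0]
r1 m[φ6→X9] = [3, 0]
r1 m[φ7→X1] = [1, 7]
r1 m[φ7→X11] = [9, 1]
r1 m[φ8→X13] = [3, 3]
r1 m[φ8→X11] = [4, 3]
r1 m[φ9→X13] = [6, 0]
r1 m[φ9→X3] = [6, 0]
r1 m[X13→φ0] = [0, 0]
r1 m[X13→φ1] = [0, 0]
r1 m[X13→φ3] = [0, 0]
r1 m[X13→φ6] = [0, 0]
r1 m[X13→φ8] = [0, 0]
r1 m[X13→φ9] = [0, 0]
r1 m[X1→φ3] = [0, 0]
r1 m[X1→φ7] = [0, 0]
r1 m[X3→φ1] = [0, 0]
r1 m[X3→φ4] = [0, 0]
r1 m[X3→φ9] = [0, 0]
r1 m[X5→φ2] = [0, 0]
r1 m[X9→φ5] = [0, 0]
r1 m[X9→φ6] = [0, 0]
r1 m[X11→φ4] = [0, 0]
r1 m[X11→φ7] = [0, 0]
r1 m[X11→φ8] = [0, 0]
r1 m[X4→φ0] = [0, 0]
r1 m[X4→φ2] = [0, 0]
r1 m[X4→φ5] = [0, 0]
r2 m[φ0→X13] = [4, 4]
r2 m[φ0→X4] = [4, 5]
r2 m[φ1→X13] = [4, 5]
r2 m[φ1→X3] = [4, 5]
r2 m[φ2→X5] = [2, 2]
r2 m[φ2→X4] = [2, 2]
r2 m[φ3→X13] = [2, 1]
r2 m[φ3→X1] = [4, 1]
r2 m[φ4→X3] = [6, 2]
r2 m[φ4→X11] = [2, 4]
r2 m[φ5→X9] = [7, 1]
r2 m[φ5→X4] = [1, 1]
r2 m[φ6→X13] = [3, 0]
r2 m[φ6→X9] = [3, 0]
r2 m[φ7→X1] = [1, 7]
r2 m[φ7→X11] = [9, 1]
r2 m[φ8→X13] = [3, 3]
r2 m[φ8→X11] = [4, 3]
r2 m[φ9→X13] = [6, 0]
r2 m[φ9→X3] = [6, 0]
r2 m[X13→φ0] = [18, 9]
r2 m[X13→φ1] = [18, 8]
r2 m[X13→φ3] = [20, 12]
r2 m[X13→φ6] = [19, 13]
r2 m[X13→φ8] = [19, 10]
r2 m[X13→φ9] = [16, 13]
r2 m[X1→φ3] = [1, 7]
r2 m[X1→φ7] = [4, 1]
r2 m[X3→φ1] = [12, 2]
r2 m[X3→φ4] = [10, 5]
r2 m[X3→φ9] = [10, 7]
r2 m[X5→φ2] = [0, 0]
r2 m[X9→φ5] = [3, 0]
r2 m[X9→φ6] = [7, 1]
r2 m[X11→φ4] = [13, 4]
r2 m[X11→φ7] = [6, 7]
r2 m[X11→φ8] = [11, 5]
r2 m[X4→φ0] = [3, 3]
r2 m[X4→φ2] = [5, 6]
r2 m[X4→φ5] = [6, 7]
r3 m[φ0→X13] = [7, 7]
r3 m[φ0→X4] = [13, 18]
r3 m[φ1→X13] = [11, 7]
r3 m[φ1→X3] = [13, 13]
r3 m[φ2→X5] = [7, 8]
r3 m[φ2→X4] = [2, 2]
r3 m[φ3→X13] = [5, 7]
r3 m[φ3→X1] = [18, 13]
r3 m[φ4→X3] = [10, 8]
r3 m[φ4→X11] = [7, 9]
r3 m[φ5→X9] = [14, 7]
r3 m[φ5→X4] = [1, 1]
r3 m[φ6→X13] = [4, 1]
r3 m[φ6→X9] = [19, 13]
r3 m[φ7→X1] = [8, 14]
r3 m[φ7→X11] = [10, 5]
r3 m[φ8→X13] = [8, 8]
r3 m[φ8→X11] = [17, 13]
r3 m[φ9→X13] = [13, 7]
r3 m[φ9→X3] = [19, 13]
r3 m[X13→φ0] = [18, 9]
r3 m[X13→φ1] = [18, 8]
r3 m[X13→φ3] = [20, 12]
r3 m[X13→φ6] = [19, 13]
r3 m[X13→φ8] = [19, 10]
r3 m[X13→φ9] = [16, 13]
r3 m[X1→φ3] = [1, 7]
r3 m[X1→φ7] = [4, 1]
r3 m[X3→φ1] = [12, 2]
r3 m[X3→φ4] = [10, 5]
r3 m[X3→φ9] = [10, 7]
r3 m[X5→φ2] = [0, 0]
r3 m[X9→φ5] = [3, 0]
r3 m[X9→φ6] = [7, 1]
r3 m[X11→φ4] = [13, 4]
r3 m[X11→φ7] = [6, 7]
r3 m[X11→φ8] = [11, 5]
r3 m[X4→φ0] = [3, 3]
r3 m[X4→φ2] = [5, 6]
r3 m[X4→φ5] = [6, 7]
r4 m[φ0→X13] = [7, 7]
r4 m[φ0→X4] = [13, 18]
r4 m[φ1→X13] = [11, 7]
r4 m[φ1→X3] = [13, 13]
r4 m[φ2→X5] = [7, 8]
r4 m[φ2→X4] = [2, 2]
r4 m[φ3→X13] = [5, 7]
r4 m[φ3→X1] = [18, 13]
r4 m[φ4→X3] = [10, 8]
r4 m[φ4→X11] = [7, 9]
r4 m[φ5→X9] = [14, 7]
r4 m[φ5→X4] = [1, 1]
r4 m[φ6→X13] = [4, 1]
r4 m[φ6→X9] = [19, 13]
r4 m[φ7→X1] = [8, 14]
r4 m[φ7→X11] = [10, 5]
r4 m[φ8→X13] = [8, 8]
r4 m[φ8→X11] = [17, 13]
r4 m[φ9→X13] = [13, 7]
r4 m[φ9→X3] = [19, 13]
r4 m[X13→φ0] = [41, 30]
r4 m[X13→φ1] = [37, 30]
r4 m[X13→φ3] = [43, 30]
r4 m[X13→φ6] = [44, 36]
r4 m[X13→φ8] = [40, 29]
r4 m[X13→φ9] = [35, 30]
r4 m[X1→φ3] = [8, 14]
r4 m[X1→φ7] = [18, 13]
r4 m[X3→φ1] = [29, 21]
r4 m[X3→φ4] = [32, 26]
r4 m[X3→φ9] = [23, 21]
r4 m[X5→φ2] = [0, 0]
r4 m[X9→φ5] = [19, 13]
r4 m[X9→φ6] = [14, 7]
r4 m[X11→φ4] = [27, 18]
r4 m[X11→φ7] = [24, 22]
r4 m[X11→φ8] = [17, 14]
r4 m[X4→φ0] = [3, 3]
r4 m[X4→φ2] = [14, 19]
r4 m[X4→φ5] = [15, 20]

message @ round 4 = [13, 18]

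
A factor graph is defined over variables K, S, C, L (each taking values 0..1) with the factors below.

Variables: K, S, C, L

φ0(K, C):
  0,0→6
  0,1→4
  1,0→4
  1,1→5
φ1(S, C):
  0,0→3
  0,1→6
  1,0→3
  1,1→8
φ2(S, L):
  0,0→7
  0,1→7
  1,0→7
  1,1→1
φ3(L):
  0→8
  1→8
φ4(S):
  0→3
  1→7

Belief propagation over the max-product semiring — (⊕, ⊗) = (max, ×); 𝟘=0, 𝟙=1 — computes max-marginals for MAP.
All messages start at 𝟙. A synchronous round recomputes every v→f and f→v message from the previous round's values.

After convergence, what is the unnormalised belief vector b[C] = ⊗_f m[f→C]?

b[C] = [7056, 15680]

init: all messages = 𝟙 over 2 values
r1 m[φ0→K] = [6, 5]
r1 m[φ0→C] = [6, 5]
r1 m[φ1→S] = [6, 8]
r1 m[φ1→C] = [3, 8]
r1 m[φ2→S] = [7, 7]
r1 m[φ2→L] = [7, 7]
r1 m[φ3→L] = [8, 8]
r1 m[φ4→S] = [3, 7]
r1 m[K→φ0] = [1, 1]
r1 m[S→φ1] = [1, 1]
r1 m[S→φ2] = [1, 1]
r1 m[S→φ4] = [1, 1]
r1 m[C→φ0] = [1, 1]
r1 m[C→φ1] = [1, 1]
r1 m[L→φ2] = [1, 1]
r1 m[L→φ3] = [1, 1]
r2 m[φ0→K] = [6, 5]
r2 m[φ0→C] = [6, 5]
r2 m[φ1→S] = [6, 8]
r2 m[φ1→C] = [3, 8]
r2 m[φ2→S] = [7, 7]
r2 m[φ2→L] = [7, 7]
r2 m[φ3→L] = [8, 8]
r2 m[φ4→S] = [3, 7]
r2 m[K→φ0] = [1, 1]
r2 m[S→φ1] = [21, 49]
r2 m[S→φ2] = [18, 56]
r2 m[S→φ4] = [42, 56]
r2 m[C→φ0] = [3, 8]
r2 m[C→φ1] = [6, 5]
r2 m[L→φ2] = [8, 8]
r2 m[L→φ3] = [7, 7]
r3 m[φ0→K] = [32, 40]
r3 m[φ0→C] = [6, 5]
r3 m[φ1→S] = [30, 40]
r3 m[φ1→C] = [147, 392]
r3 m[φ2→S] = [56, 56]
r3 m[φ2→L] = [392, 126]
r3 m[φ3→L] = [8, 8]
r3 m[φ4→S] = [3, 7]
r3 m[K→φ0] = [1, 1]
r3 m[S→φ1] = [21, 49]
r3 m[S→φ2] = [18, 56]
r3 m[S→φ4] = [42, 56]
r3 m[C→φ0] = [3, 8]
r3 m[C→φ1] = [6, 5]
r3 m[L→φ2] = [8, 8]
r3 m[L→φ3] = [7, 7]
r4 m[φ0→K] = [32, 40]
r4 m[φ0→C] = [6, 5]
r4 m[φ1→S] = [30, 40]
r4 m[φ1→C] = [147, 392]
r4 m[φ2→S] = [56, 56]
r4 m[φ2→L] = [392, 126]
r4 m[φ3→L] = [8, 8]
r4 m[φ4→S] = [3, 7]
r4 m[K→φ0] = [1, 1]
r4 m[S→φ1] = [168, 392]
r4 m[S→φ2] = [90, 280]
r4 m[S→φ4] = [1680, 2240]
r4 m[C→φ0] = [147, 392]
r4 m[C→φ1] = [6, 5]
r4 m[L→φ2] = [8, 8]
r4 m[L→φ3] = [392, 126]
r5 m[φ0→K] = [1568, 1960]
r5 m[φ0→C] = [6, 5]
r5 m[φ1→S] = [30, 40]
r5 m[φ1→C] = [1176, 3136]
r5 m[φ2→S] = [56, 56]
r5 m[φ2→L] = [1960, 630]
r5 m[φ3→L] = [8, 8]
r5 m[φ4→S] = [3, 7]
r5 m[K→φ0] = [1, 1]
r5 m[S→φ1] = [168, 392]
r5 m[S→φ2] = [90, 280]
r5 m[S→φ4] = [1680, 2240]
r5 m[C→φ0] = [147, 392]
r5 m[C→φ1] = [6, 5]
r5 m[L→φ2] = [8, 8]
r5 m[L→φ3] = [392, 126]
r6 m[φ0→K] = [1568, 1960]
r6 m[φ0→C] = [6, 5]
r6 m[φ1→S] = [30, 40]
r6 m[φ1→C] = [1176, 3136]
r6 m[φ2→S] = [56, 56]
r6 m[φ2→L] = [1960, 630]
r6 m[φ3→L] = [8, 8]
r6 m[φ4→S] = [3, 7]
r6 m[K→φ0] = [1, 1]
r6 m[S→φ1] = [168, 392]
r6 m[S→φ2] = [90, 280]
r6 m[S→φ4] = [1680, 2240]
r6 m[C→φ0] = [1176, 3136]
r6 m[C→φ1] = [6, 5]
r6 m[L→φ2] = [8, 8]
r6 m[L→φ3] = [1960, 630]
r7 m[φ0→K] = [12544, 15680]
r7 m[φ0→C] = [6, 5]
r7 m[φ1→S] = [30, 40]
r7 m[φ1→C] = [1176, 3136]
r7 m[φ2→S] = [56, 56]
r7 m[φ2→L] = [1960, 630]
r7 m[φ3→L] = [8, 8]
r7 m[φ4→S] = [3, 7]
r7 m[K→φ0] = [1, 1]
r7 m[S→φ1] = [168, 392]
r7 m[S→φ2] = [90, 280]
r7 m[S→φ4] = [1680, 2240]
r7 m[C→φ0] = [1176, 3136]
r7 m[C→φ1] = [6, 5]
r7 m[L→φ2] = [8, 8]
r7 m[L→φ3] = [1960, 630]
r8 m[φ0→K] = [12544, 15680]
r8 m[φ0→C] = [6, 5]
r8 m[φ1→S] = [30, 40]
r8 m[φ1→C] = [1176, 3136]
r8 m[φ2→S] = [56, 56]
r8 m[φ2→L] = [1960, 630]
r8 m[φ3→L] = [8, 8]
r8 m[φ4→S] = [3, 7]
r8 m[K→φ0] = [1, 1]
r8 m[S→φ1] = [168, 392]
r8 m[S→φ2] = [90, 280]
r8 m[S→φ4] = [1680, 2240]
r8 m[C→φ0] = [1176, 3136]
r8 m[C→φ1] = [6, 5]
r8 m[L→φ2] = [8, 8]
r8 m[L→φ3] = [1960, 630]
fixed point reached at round 8
b[C] = ⊗ incoming = [7056, 15680]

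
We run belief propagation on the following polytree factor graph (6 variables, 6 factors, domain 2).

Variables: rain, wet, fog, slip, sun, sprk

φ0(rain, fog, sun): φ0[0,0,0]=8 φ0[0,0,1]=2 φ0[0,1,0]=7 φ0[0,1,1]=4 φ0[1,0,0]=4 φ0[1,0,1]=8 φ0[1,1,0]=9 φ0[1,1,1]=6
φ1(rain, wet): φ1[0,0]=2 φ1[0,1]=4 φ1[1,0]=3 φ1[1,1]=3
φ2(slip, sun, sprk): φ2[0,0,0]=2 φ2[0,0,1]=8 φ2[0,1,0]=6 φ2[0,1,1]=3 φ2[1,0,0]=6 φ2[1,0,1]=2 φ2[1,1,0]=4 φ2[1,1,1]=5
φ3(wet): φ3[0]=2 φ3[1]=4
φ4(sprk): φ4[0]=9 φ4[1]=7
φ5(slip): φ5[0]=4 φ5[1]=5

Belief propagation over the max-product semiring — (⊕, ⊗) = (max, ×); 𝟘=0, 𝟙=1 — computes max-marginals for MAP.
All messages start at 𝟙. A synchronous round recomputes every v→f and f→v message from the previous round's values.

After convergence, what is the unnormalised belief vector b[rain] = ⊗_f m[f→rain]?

init: all messages = 𝟙 over 2 values
r1 m[φ0→rain] = [8, 9]
r1 m[φ0→fog] = [8, 9]
r1 m[φ0→sun] = [9, 8]
r1 m[φ1→rain] = [4, 3]
r1 m[φ1→wet] = [3, 4]
r1 m[φ2→slip] = [8, 6]
r1 m[φ2→sun] = [8, 6]
r1 m[φ2→sprk] = [6, 8]
r1 m[φ3→wet] = [2, 4]
r1 m[φ4→sprk] = [9, 7]
r1 m[φ5→slip] = [4, 5]
r1 m[rain→φ0] = [1, 1]
r1 m[rain→φ1] = [1, 1]
r1 m[wet→φ1] = [1, 1]
r1 m[wet→φ3] = [1, 1]
r1 m[fog→φ0] = [1, 1]
r1 m[slip→φ2] = [1, 1]
r1 m[slip→φ5] = [1, 1]
r1 m[sun→φ0] = [1, 1]
r1 m[sun→φ2] = [1, 1]
r1 m[sprk→φ2] = [1, 1]
r1 m[sprk→φ4] = [1, 1]
r2 m[φ0→rain] = [8, 9]
r2 m[φ0→fog] = [8, 9]
r2 m[φ0→sun] = [9, 8]
r2 m[φ1→rain] = [4, 3]
r2 m[φ1→wet] = [3, 4]
r2 m[φ2→slip] = [8, 6]
r2 m[φ2→sun] = [8, 6]
r2 m[φ2→sprk] = [6, 8]
r2 m[φ3→wet] = [2, 4]
r2 m[φ4→sprk] = [9, 7]
r2 m[φ5→slip] = [4, 5]
r2 m[rain→φ0] = [4, 3]
r2 m[rain→φ1] = [8, 9]
r2 m[wet→φ1] = [2, 4]
r2 m[wet→φ3] = [3, 4]
r2 m[fog→φ0] = [1, 1]
r2 m[slip→φ2] = [4, 5]
r2 m[slip→φ5] = [8, 6]
r2 m[sun→φ0] = [8, 6]
r2 m[sun→φ2] = [9, 8]
r2 m[sprk→φ2] = [9, 7]
r2 m[sprk→φ4] = [6, 8]
r3 m[φ0→rain] = [64, 72]
r3 m[φ0→fog] = [256, 224]
r3 m[φ0→sun] = [32, 24]
r3 m[φ1→rain] = [16, 12]
r3 m[φ1→wet] = [27, 32]
r3 m[φ2→slip] = [504, 486]
r3 m[φ2→sun] = [270, 216]
r3 m[φ2→sprk] = [270, 288]
r3 m[φ3→wet] = [2, 4]
r3 m[φ4→sprk] = [9, 7]
r3 m[φ5→slip] = [4, 5]
r3 m[rain→φ0] = [4, 3]
r3 m[rain→φ1] = [8, 9]
r3 m[wet→φ1] = [2, 4]
r3 m[wet→φ3] = [3, 4]
r3 m[fog→φ0] = [1, 1]
r3 m[slip→φ2] = [4, 5]
r3 m[slip→φ5] = [8, 6]
r3 m[sun→φ0] = [8, 6]
r3 m[sun→φ2] = [9, 8]
r3 m[sprk→φ2] = [9, 7]
r3 m[sprk→φ4] = [6, 8]
r4 m[φ0→rain] = [64, 72]
r4 m[φ0→fog] = [256, 224]
r4 m[φ0→sun] = [32, 24]
r4 m[φ1→rain] = [16, 12]
r4 m[φ1→wet] = [27, 32]
r4 m[φ2→slip] = [504, 486]
r4 m[φ2→sun] = [270, 216]
r4 m[φ2→sprk] = [270, 288]
r4 m[φ3→wet] = [2, 4]
r4 m[φ4→sprk] = [9, 7]
r4 m[φ5→slip] = [4, 5]
r4 m[rain→φ0] = [16, 12]
r4 m[rain→φ1] = [64, 72]
r4 m[wet→φ1] = [2, 4]
r4 m[wet→φ3] = [27, 32]
r4 m[fog→φ0] = [1, 1]
r4 m[slip→φ2] = [4, 5]
r4 m[slip→φ5] = [504, 486]
r4 m[sun→φ0] = [270, 216]
r4 m[sun→φ2] = [32, 24]
r4 m[sprk→φ2] = [9, 7]
r4 m[sprk→φ4] = [270, 288]
r5 m[φ0→rain] = [2160, 2430]
r5 m[φ0→fog] = [34560, 30240]
r5 m[φ0→sun] = [128, 96]
r5 m[φ1→rain] = [16, 12]
r5 m[φ1→wet] = [216, 256]
r5 m[φ2→slip] = [1792, 1728]
r5 m[φ2→sun] = [270, 216]
r5 m[φ2→sprk] = [960, 1024]
r5 m[φ3→wet] = [2, 4]
r5 m[φ4→sprk] = [9, 7]
r5 m[φ5→slip] = [4, 5]
r5 m[rain→φ0] = [16, 12]
r5 m[rain→φ1] = [64, 72]
r5 m[wet→φ1] = [2, 4]
r5 m[wet→φ3] = [27, 32]
r5 m[fog→φ0] = [1, 1]
r5 m[slip→φ2] = [4, 5]
r5 m[slip→φ5] = [504, 486]
r5 m[sun→φ0] = [270, 216]
r5 m[sun→φ2] = [32, 24]
r5 m[sprk→φ2] = [9, 7]
r5 m[sprk→φ4] = [270, 288]
r6 m[φ0→rain] = [2160, 2430]
r6 m[φ0→fog] = [34560, 30240]
r6 m[φ0→sun] = [128, 96]
r6 m[φ1→rain] = [16, 12]
r6 m[φ1→wet] = [216, 256]
r6 m[φ2→slip] = [1792, 1728]
r6 m[φ2→sun] = [270, 216]
r6 m[φ2→sprk] = [960, 1024]
r6 m[φ3→wet] = [2, 4]
r6 m[φ4→sprk] = [9, 7]
r6 m[φ5→slip] = [4, 5]
r6 m[rain→φ0] = [16, 12]
r6 m[rain→φ1] = [2160, 2430]
r6 m[wet→φ1] = [2, 4]
r6 m[wet→φ3] = [216, 256]
r6 m[fog→φ0] = [1, 1]
r6 m[slip→φ2] = [4, 5]
r6 m[slip→φ5] = [1792, 1728]
r6 m[sun→φ0] = [270, 216]
r6 m[sun→φ2] = [128, 96]
r6 m[sprk→φ2] = [9, 7]
r6 m[sprk→φ4] = [960, 1024]
r7 m[φ0→rain] = [2160, 2430]
r7 m[φ0→fog] = [34560, 30240]
r7 m[φ0→sun] = [128, 96]
r7 m[φ1→rain] = [16, 12]
r7 m[φ1→wet] = [7290, 8640]
r7 m[φ2→slip] = [7168, 6912]
r7 m[φ2→sun] = [270, 216]
r7 m[φ2→sprk] = [3840, 4096]
r7 m[φ3→wet] = [2, 4]
r7 m[φ4→sprk] = [9, 7]
r7 m[φ5→slip] = [4, 5]
r7 m[rain→φ0] = [16, 12]
r7 m[rain→φ1] = [2160, 2430]
r7 m[wet→φ1] = [2, 4]
r7 m[wet→φ3] = [216, 256]
r7 m[fog→φ0] = [1, 1]
r7 m[slip→φ2] = [4, 5]
r7 m[slip→φ5] = [1792, 1728]
r7 m[sun→φ0] = [270, 216]
r7 m[sun→φ2] = [128, 96]
r7 m[sprk→φ2] = [9, 7]
r7 m[sprk→φ4] = [960, 1024]
r8 m[φ0→rain] = [2160, 2430]
r8 m[φ0→fog] = [34560, 30240]
r8 m[φ0→sun] = [128, 96]
r8 m[φ1→rain] = [16, 12]
r8 m[φ1→wet] = [7290, 8640]
r8 m[φ2→slip] = [7168, 6912]
r8 m[φ2→sun] = [270, 216]
r8 m[φ2→sprk] = [3840, 4096]
r8 m[φ3→wet] = [2, 4]
r8 m[φ4→sprk] = [9, 7]
r8 m[φ5→slip] = [4, 5]
r8 m[rain→φ0] = [16, 12]
r8 m[rain→φ1] = [2160, 2430]
r8 m[wet→φ1] = [2, 4]
r8 m[wet→φ3] = [7290, 8640]
r8 m[fog→φ0] = [1, 1]
r8 m[slip→φ2] = [4, 5]
r8 m[slip→φ5] = [7168, 6912]
r8 m[sun→φ0] = [270, 216]
r8 m[sun→φ2] = [128, 96]
r8 m[sprk→φ2] = [9, 7]
r8 m[sprk→φ4] = [3840, 4096]
r9 m[φ0→rain] = [2160, 2430]
r9 m[φ0→fog] = [34560, 30240]
r9 m[φ0→sun] = [128, 96]
r9 m[φ1→rain] = [16, 12]
r9 m[φ1→wet] = [7290, 8640]
r9 m[φ2→slip] = [7168, 6912]
r9 m[φ2→sun] = [270, 216]
r9 m[φ2→sprk] = [3840, 4096]
r9 m[φ3→wet] = [2, 4]
r9 m[φ4→sprk] = [9, 7]
r9 m[φ5→slip] = [4, 5]
r9 m[rain→φ0] = [16, 12]
r9 m[rain→φ1] = [2160, 2430]
r9 m[wet→φ1] = [2, 4]
r9 m[wet→φ3] = [7290, 8640]
r9 m[fog→φ0] = [1, 1]
r9 m[slip→φ2] = [4, 5]
r9 m[slip→φ5] = [7168, 6912]
r9 m[sun→φ0] = [270, 216]
r9 m[sun→φ2] = [128, 96]
r9 m[sprk→φ2] = [9, 7]
r9 m[sprk→φ4] = [3840, 4096]
fixed point reached at round 9
b[rain] = ⊗ incoming = [34560, 29160]

b[rain] = [34560, 29160]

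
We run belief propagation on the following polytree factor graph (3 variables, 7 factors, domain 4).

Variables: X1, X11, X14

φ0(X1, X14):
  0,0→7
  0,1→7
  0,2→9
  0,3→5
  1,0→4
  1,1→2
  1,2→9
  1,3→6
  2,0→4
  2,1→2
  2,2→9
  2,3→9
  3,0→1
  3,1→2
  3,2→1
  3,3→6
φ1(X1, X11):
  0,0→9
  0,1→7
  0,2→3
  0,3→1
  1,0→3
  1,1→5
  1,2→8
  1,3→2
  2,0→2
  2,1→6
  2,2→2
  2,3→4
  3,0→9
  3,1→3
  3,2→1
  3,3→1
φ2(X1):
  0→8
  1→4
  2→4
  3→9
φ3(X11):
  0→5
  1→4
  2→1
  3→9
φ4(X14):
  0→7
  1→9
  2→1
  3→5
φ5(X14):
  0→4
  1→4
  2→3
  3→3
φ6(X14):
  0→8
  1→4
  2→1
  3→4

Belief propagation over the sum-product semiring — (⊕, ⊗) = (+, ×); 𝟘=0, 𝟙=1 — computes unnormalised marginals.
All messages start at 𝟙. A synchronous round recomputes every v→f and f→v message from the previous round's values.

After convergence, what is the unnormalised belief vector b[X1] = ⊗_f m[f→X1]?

b[X1] = [1974040, 383324, 504288, 527625]

init: all messages = 𝟙 over 4 values
r1 m[φ0→X1] = [28, 21, 24, 10]
r1 m[φ0→X14] = [16, 13, 28, 26]
r1 m[φ1→X1] = [20, 18, 14, 14]
r1 m[φ1→X11] = [23, 21, 14, 8]
r1 m[φ2→X1] = [8, 4, 4, 9]
r1 m[φ3→X11] = [5, 4, 1, 9]
r1 m[φ4→X14] = [7, 9, 1, 5]
r1 m[φ5→X14] = [4, 4, 3, 3]
r1 m[φ6→X14] = [8, 4, 1, 4]
r1 m[X1→φ0] = [1, 1, 1, 1]
r1 m[X1→φ1] = [1, 1, 1, 1]
r1 m[X1→φ2] = [1, 1, 1, 1]
r1 m[X11→φ1] = [1, 1, 1, 1]
r1 m[X11→φ3] = [1, 1, 1, 1]
r1 m[X14→φ0] = [1, 1, 1, 1]
r1 m[X14→φ4] = [1, 1, 1, 1]
r1 m[X14→φ5] = [1, 1, 1, 1]
r1 m[X14→φ6] = [1, 1, 1, 1]
r2 m[φ0→X1] = [28, 21, 24, 10]
r2 m[φ0→X14] = [16, 13, 28, 26]
r2 m[φ1→X1] = [20, 18, 14, 14]
r2 m[φ1→X11] = [23, 21, 14, 8]
r2 m[φ2→X1] = [8, 4, 4, 9]
r2 m[φ3→X11] = [5, 4, 1, 9]
r2 m[φ4→X14] = [7, 9, 1, 5]
r2 m[φ5→X14] = [4, 4, 3, 3]
r2 m[φ6→X14] = [8, 4, 1, 4]
r2 m[X1→φ0] = [160, 72, 56, 126]
r2 m[X1→φ1] = [224, 84, 96, 90]
r2 m[X1→φ2] = [560, 378, 336, 140]
r2 m[X11→φ1] = [5, 4, 1, 9]
r2 m[X11→φ3] = [23, 21, 14, 8]
r2 m[X14→φ0] = [224, 144, 3, 60]
r2 m[X14→φ4] = [512, 208, 84, 312]
r2 m[X14→φ5] = [896, 468, 28, 520]
r2 m[X14→φ6] = [448, 468, 84, 390]
r3 m[φ0→X1] = [2903, 1571, 1751, 875]
r3 m[φ0→X14] = [1758, 1628, 2718, 2492]
r3 m[φ1→X1] = [85, 61, 72, 67]
r3 m[φ1→X11] = [3270, 2834, 1626, 866]
r3 m[φ2→X1] = [8, 4, 4, 9]
r3 m[φ3→X11] = [5, 4, 1, 9]
r3 m[φ4→X14] = [7, 9, 1, 5]
r3 m[φ5→X14] = [4, 4, 3, 3]
r3 m[φ6→X14] = [8, 4, 1, 4]
r3 m[X1→φ0] = [160, 72, 56, 126]
r3 m[X1→φ1] = [224, 84, 96, 90]
r3 m[X1→φ2] = [560, 378, 336, 140]
r3 m[X11→φ1] = [5, 4, 1, 9]
r3 m[X11→φ3] = [23, 21, 14, 8]
r3 m[X14→φ0] = [224, 144, 3, 60]
r3 m[X14→φ4] = [512, 208, 84, 312]
r3 m[X14→φ5] = [896, 468, 28, 520]
r3 m[X14→φ6] = [448, 468, 84, 390]
r4 m[φ0→X1] = [2903, 1571, 1751, 875]
r4 m[φ0→X14] = [1758, 1628, 2718, 2492]
r4 m[φ1→X1] = [85, 61, 72, 67]
r4 m[φ1→X11] = [3270, 2834, 1626, 866]
r4 m[φ2→X1] = [8, 4, 4, 9]
r4 m[φ3→X11] = [5, 4, 1, 9]
r4 m[φ4→X14] = [7, 9, 1, 5]
r4 m[φ5→X14] = [4, 4, 3, 3]
r4 m[φ6→X14] = [8, 4, 1, 4]
r4 m[X1→φ0] = [680, 244, 288, 603]
r4 m[X1→φ1] = [23224, 6284, 7004, 7875]
r4 m[X1→φ2] = [246755, 95831, 126072, 58625]
r4 m[X11→φ1] = [5, 4, 1, 9]
r4 m[X11→φ3] = [3270, 2834, 1626, 866]
r4 m[X14→φ0] = [224, 144, 3, 60]
r4 m[X14→φ4] = [56256, 26048, 8154, 29904]
r4 m[X14→φ5] = [98448, 58608, 2718, 49840]
r4 m[X14→φ6] = [49224, 58608, 8154, 37380]
r5 m[φ0→X1] = [2903, 1571, 1751, 875]
r5 m[φ0→X14] = [7491, 7030, 11511, 11074]
r5 m[φ1→X1] = [85, 61, 72, 67]
r5 m[φ1→X11] = [312751, 259637, 141827, 71683]
r5 m[φ2→X1] = [8, 4, 4, 9]
r5 m[φ3→X11] = [5, 4, 1, 9]
r5 m[φ4→X14] = [7, 9, 1, 5]
r5 m[φ5→X14] = [4, 4, 3, 3]
r5 m[φ6→X14] = [8, 4, 1, 4]
r5 m[X1→φ0] = [680, 244, 288, 603]
r5 m[X1→φ1] = [23224, 6284, 7004, 7875]
r5 m[X1→φ2] = [246755, 95831, 126072, 58625]
r5 m[X11→φ1] = [5, 4, 1, 9]
r5 m[X11→φ3] = [3270, 2834, 1626, 866]
r5 m[X14→φ0] = [224, 144, 3, 60]
r5 m[X14→φ4] = [56256, 26048, 8154, 29904]
r5 m[X14→φ5] = [98448, 58608, 2718, 49840]
r5 m[X14→φ6] = [49224, 58608, 8154, 37380]
r6 m[φ0→X1] = [2903, 1571, 1751, 875]
r6 m[φ0→X14] = [7491, 7030, 11511, 11074]
r6 m[φ1→X1] = [85, 61, 72, 67]
r6 m[φ1→X11] = [312751, 259637, 141827, 71683]
r6 m[φ2→X1] = [8, 4, 4, 9]
r6 m[φ3→X11] = [5, 4, 1, 9]
r6 m[φ4→X14] = [7, 9, 1, 5]
r6 m[φ5→X14] = [4, 4, 3, 3]
r6 m[φ6→X14] = [8, 4, 1, 4]
r6 m[X1→φ0] = [680, 244, 288, 603]
r6 m[X1→φ1] = [23224, 6284, 7004, 7875]
r6 m[X1→φ2] = [246755, 95831, 126072, 58625]
r6 m[X11→φ1] = [5, 4, 1, 9]
r6 m[X11→φ3] = [312751, 259637, 141827, 71683]
r6 m[X14→φ0] = [224, 144, 3, 60]
r6 m[X14→φ4] = [239712, 112480, 34533, 132888]
r6 m[X14→φ5] = [419496, 253080, 11511, 221480]
r6 m[X14→φ6] = [209748, 253080, 34533, 166110]
r7 m[φ0→X1] = [2903, 1571, 1751, 875]
r7 m[φ0→X14] = [7491, 7030, 11511, 11074]
r7 m[φ1→X1] = [85, 61, 72, 67]
r7 m[φ1→X11] = [312751, 259637, 141827, 71683]
r7 m[φ2→X1] = [8, 4, 4, 9]
r7 m[φ3→X11] = [5, 4, 1, 9]
r7 m[φ4→X14] = [7, 9, 1, 5]
r7 m[φ5→X14] = [4, 4, 3, 3]
r7 m[φ6→X14] = [8, 4, 1, 4]
r7 m[X1→φ0] = [680, 244, 288, 603]
r7 m[X1→φ1] = [23224, 6284, 7004, 7875]
r7 m[X1→φ2] = [246755, 95831, 126072, 58625]
r7 m[X11→φ1] = [5, 4, 1, 9]
r7 m[X11→φ3] = [312751, 259637, 141827, 71683]
r7 m[X14→φ0] = [224, 144, 3, 60]
r7 m[X14→φ4] = [239712, 112480, 34533, 132888]
r7 m[X14→φ5] = [419496, 253080, 11511, 221480]
r7 m[X14→φ6] = [209748, 253080, 34533, 166110]
fixed point reached at round 7
b[X1] = ⊗ incoming = [1974040, 383324, 504288, 527625]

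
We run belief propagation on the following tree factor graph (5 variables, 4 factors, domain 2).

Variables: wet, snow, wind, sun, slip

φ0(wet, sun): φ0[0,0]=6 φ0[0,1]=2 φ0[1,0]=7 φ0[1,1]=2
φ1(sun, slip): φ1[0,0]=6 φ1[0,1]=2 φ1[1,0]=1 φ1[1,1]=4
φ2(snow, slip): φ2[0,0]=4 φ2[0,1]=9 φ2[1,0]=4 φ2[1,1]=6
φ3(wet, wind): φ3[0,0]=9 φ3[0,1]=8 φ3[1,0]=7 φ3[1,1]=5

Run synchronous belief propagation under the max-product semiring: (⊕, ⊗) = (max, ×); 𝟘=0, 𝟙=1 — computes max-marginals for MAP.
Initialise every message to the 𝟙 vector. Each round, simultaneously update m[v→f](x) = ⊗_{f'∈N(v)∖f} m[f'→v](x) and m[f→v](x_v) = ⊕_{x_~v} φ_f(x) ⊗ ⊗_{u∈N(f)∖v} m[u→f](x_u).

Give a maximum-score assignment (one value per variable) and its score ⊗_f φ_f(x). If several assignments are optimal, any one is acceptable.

assignment: (wet=0, snow=0, wind=0, sun=0, slip=0); score = 1296

init: all messages = 𝟙 over 2 values
r1 m[φ0→wet] = [6, 7]
r1 m[φ0→sun] = [7, 2]
r1 m[φ1→sun] = [6, 4]
r1 m[φ1→slip] = [6, 4]
r1 m[φ2→snow] = [9, 6]
r1 m[φ2→slip] = [4, 9]
r1 m[φ3→wet] = [9, 7]
r1 m[φ3→wind] = [9, 8]
r1 m[wet→φ0] = [1, 1]
r1 m[wet→φ3] = [1, 1]
r1 m[snow→φ2] = [1, 1]
r1 m[wind→φ3] = [1, 1]
r1 m[sun→φ0] = [1, 1]
r1 m[sun→φ1] = [1, 1]
r1 m[slip→φ1] = [1, 1]
r1 m[slip→φ2] = [1, 1]
r2 m[φ0→wet] = [6, 7]
r2 m[φ0→sun] = [7, 2]
r2 m[φ1→sun] = [6, 4]
r2 m[φ1→slip] = [6, 4]
r2 m[φ2→snow] = [9, 6]
r2 m[φ2→slip] = [4, 9]
r2 m[φ3→wet] = [9, 7]
r2 m[φ3→wind] = [9, 8]
r2 m[wet→φ0] = [9, 7]
r2 m[wet→φ3] = [6, 7]
r2 m[snow→φ2] = [1, 1]
r2 m[wind→φ3] = [1, 1]
r2 m[sun→φ0] = [6, 4]
r2 m[sun→φ1] = [7, 2]
r2 m[slip→φ1] = [4, 9]
r2 m[slip→φ2] = [6, 4]
r3 m[φ0→wet] = [36, 42]
r3 m[φ0→sun] = [54, 18]
r3 m[φ1→sun] = [24, 36]
r3 m[φ1→slip] = [42, 14]
r3 m[φ2→snow] = [36, 24]
r3 m[φ2→slip] = [4, 9]
r3 m[φ3→wet] = [9, 7]
r3 m[φ3→wind] = [54, 48]
r3 m[wet→φ0] = [9, 7]
r3 m[wet→φ3] = [6, 7]
r3 m[snow→φ2] = [1, 1]
r3 m[wind→φ3] = [1, 1]
r3 m[sun→φ0] = [6, 4]
r3 m[sun→φ1] = [7, 2]
r3 m[slip→φ1] = [4, 9]
r3 m[slip→φ2] = [6, 4]
r4 m[φ0→wet] = [36, 42]
r4 m[φ0→sun] = [54, 18]
r4 m[φ1→sun] = [24, 36]
r4 m[φ1→slip] = [42, 14]
r4 m[φ2→snow] = [36, 24]
r4 m[φ2→slip] = [4, 9]
r4 m[φ3→wet] = [9, 7]
r4 m[φ3→wind] = [54, 48]
r4 m[wet→φ0] = [9, 7]
r4 m[wet→φ3] = [36, 42]
r4 m[snow→φ2] = [1, 1]
r4 m[wind→φ3] = [1, 1]
r4 m[sun→φ0] = [24, 36]
r4 m[sun→φ1] = [54, 18]
r4 m[slip→φ1] = [4, 9]
r4 m[slip→φ2] = [42, 14]
r5 m[φ0→wet] = [144, 168]
r5 m[φ0→sun] = [54, 18]
r5 m[φ1→sun] = [24, 36]
r5 m[φ1→slip] = [324, 108]
r5 m[φ2→snow] = [168, 168]
r5 m[φ2→slip] = [4, 9]
r5 m[φ3→wet] = [9, 7]
r5 m[φ3→wind] = [324, 288]
r5 m[wet→φ0] = [9, 7]
r5 m[wet→φ3] = [36, 42]
r5 m[snow→φ2] = [1, 1]
r5 m[wind→φ3] = [1, 1]
r5 m[sun→φ0] = [24, 36]
r5 m[sun→φ1] = [54, 18]
r5 m[slip→φ1] = [4, 9]
r5 m[slip→φ2] = [42, 14]
r6 m[φ0→wet] = [144, 168]
r6 m[φ0→sun] = [54, 18]
r6 m[φ1→sun] = [24, 36]
r6 m[φ1→slip] = [324, 108]
r6 m[φ2→snow] = [168, 168]
r6 m[φ2→slip] = [4, 9]
r6 m[φ3→wet] = [9, 7]
r6 m[φ3→wind] = [324, 288]
r6 m[wet→φ0] = [9, 7]
r6 m[wet→φ3] = [144, 168]
r6 m[snow→φ2] = [1, 1]
r6 m[wind→φ3] = [1, 1]
r6 m[sun→φ0] = [24, 36]
r6 m[sun→φ1] = [54, 18]
r6 m[slip→φ1] = [4, 9]
r6 m[slip→φ2] = [324, 108]
r7 m[φ0→wet] = [144, 168]
r7 m[φ0→sun] = [54, 18]
r7 m[φ1→sun] = [24, 36]
r7 m[φ1→slip] = [324, 108]
r7 m[φ2→snow] = [1296, 1296]
r7 m[φ2→slip] = [4, 9]
r7 m[φ3→wet] = [9, 7]
r7 m[φ3→wind] = [1296, 1152]
r7 m[wet→φ0] = [9, 7]
r7 m[wet→φ3] = [144, 168]
r7 m[snow→φ2] = [1, 1]
r7 m[wind→φ3] = [1, 1]
r7 m[sun→φ0] = [24, 36]
r7 m[sun→φ1] = [54, 18]
r7 m[slip→φ1] = [4, 9]
r7 m[slip→φ2] = [324, 108]
r8 m[φ0→wet] = [144, 168]
r8 m[φ0→sun] = [54, 18]
r8 m[φ1→sun] = [24, 36]
r8 m[φ1→slip] = [324, 108]
r8 m[φ2→snow] = [1296, 1296]
r8 m[φ2→slip] = [4, 9]
r8 m[φ3→wet] = [9, 7]
r8 m[φ3→wind] = [1296, 1152]
r8 m[wet→φ0] = [9, 7]
r8 m[wet→φ3] = [144, 168]
r8 m[snow→φ2] = [1, 1]
r8 m[wind→φ3] = [1, 1]
r8 m[sun→φ0] = [24, 36]
r8 m[sun→φ1] = [54, 18]
r8 m[slip→φ1] = [4, 9]
r8 m[slip→φ2] = [324, 108]
fixed point reached at round 8
traceback from wet: (wet=0, snow=0, wind=0, sun=0, slip=0), score=1296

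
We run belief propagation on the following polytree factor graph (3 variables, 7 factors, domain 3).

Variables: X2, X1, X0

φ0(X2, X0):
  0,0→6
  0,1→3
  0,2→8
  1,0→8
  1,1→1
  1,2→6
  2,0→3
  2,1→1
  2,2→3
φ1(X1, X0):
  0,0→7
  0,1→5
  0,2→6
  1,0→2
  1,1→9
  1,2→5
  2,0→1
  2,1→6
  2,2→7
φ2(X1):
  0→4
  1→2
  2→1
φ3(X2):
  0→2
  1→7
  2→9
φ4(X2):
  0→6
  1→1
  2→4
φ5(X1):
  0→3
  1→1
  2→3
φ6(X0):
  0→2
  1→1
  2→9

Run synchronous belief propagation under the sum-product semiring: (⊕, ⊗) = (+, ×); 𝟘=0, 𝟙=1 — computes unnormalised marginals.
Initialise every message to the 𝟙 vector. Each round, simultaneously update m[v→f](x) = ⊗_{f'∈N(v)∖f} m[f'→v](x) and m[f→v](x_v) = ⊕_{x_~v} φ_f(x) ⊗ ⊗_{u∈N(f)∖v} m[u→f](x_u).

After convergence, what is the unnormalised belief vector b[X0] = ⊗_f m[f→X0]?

b[X0] = [42952, 7584, 228042]

init: all messages = 𝟙 over 3 values
r1 m[φ0→X2] = [17, 15, 7]
r1 m[φ0→X0] = [17, 5, 17]
r1 m[φ1→X1] = [18, 16, 14]
r1 m[φ1→X0] = [10, 20, 18]
r1 m[φ2→X1] = [4, 2, 1]
r1 m[φ3→X2] = [2, 7, 9]
r1 m[φ4→X2] = [6, 1, 4]
r1 m[φ5→X1] = [3, 1, 3]
r1 m[φ6→X0] = [2, 1, 9]
r1 m[X2→φ0] = [1, 1, 1]
r1 m[X2→φ3] = [1, 1, 1]
r1 m[X2→φ4] = [1, 1, 1]
r1 m[X1→φ1] = [1, 1, 1]
r1 m[X1→φ2] = [1, 1, 1]
r1 m[X1→φ5] = [1, 1, 1]
r1 m[X0→φ0] = [1, 1, 1]
r1 m[X0→φ1] = [1, 1, 1]
r1 m[X0→φ6] = [1, 1, 1]
r2 m[φ0→X2] = [17, 15, 7]
r2 m[φ0→X0] = [17, 5, 17]
r2 m[φ1→X1] = [18, 16, 14]
r2 m[φ1→X0] = [10, 20, 18]
r2 m[φ2→X1] = [4, 2, 1]
r2 m[φ3→X2] = [2, 7, 9]
r2 m[φ4→X2] = [6, 1, 4]
r2 m[φ5→X1] = [3, 1, 3]
r2 m[φ6→X0] = [2, 1, 9]
r2 m[X2→φ0] = [12, 7, 36]
r2 m[X2→φ3] = [102, 15, 28]
r2 m[X2→φ4] = [34, 105, 63]
r2 m[X1→φ1] = [12, 2, 3]
r2 m[X1→φ2] = [54, 16, 42]
r2 m[X1→φ5] = [72, 32, 14]
r2 m[X0→φ0] = [20, 20, 162]
r2 m[X0→φ1] = [34, 5, 153]
r2 m[X0→φ6] = [170, 100, 306]
r3 m[φ0→X2] = [1476, 1152, 566]
r3 m[φ0→X0] = [236, 79, 246]
r3 m[φ1→X1] = [1181, 878, 1135]
r3 m[φ1→X0] = [91, 96, 103]
r3 m[φ2→X1] = [4, 2, 1]
r3 m[φ3→X2] = [2, 7, 9]
r3 m[φ4→X2] = [6, 1, 4]
r3 m[φ5→X1] = [3, 1, 3]
r3 m[φ6→X0] = [2, 1, 9]
r3 m[X2→φ0] = [12, 7, 36]
r3 m[X2→φ3] = [102, 15, 28]
r3 m[X2→φ4] = [34, 105, 63]
r3 m[X1→φ1] = [12, 2, 3]
r3 m[X1→φ2] = [54, 16, 42]
r3 m[X1→φ5] = [72, 32, 14]
r3 m[X0→φ0] = [20, 20, 162]
r3 m[X0→φ1] = [34, 5, 153]
r3 m[X0→φ6] = [170, 100, 306]
r4 m[φ0→X2] = [1476, 1152, 566]
r4 m[φ0→X0] = [236, 79, 246]
r4 m[φ1→X1] = [1181, 878, 1135]
r4 m[φ1→X0] = [91, 96, 103]
r4 m[φ2→X1] = [4, 2, 1]
r4 m[φ3→X2] = [2, 7, 9]
r4 m[φ4→X2] = [6, 1, 4]
r4 m[φ5→X1] = [3, 1, 3]
r4 m[φ6→X0] = [2, 1, 9]
r4 m[X2→φ0] = [12, 7, 36]
r4 m[X2→φ3] = [8856, 1152, 2264]
r4 m[X2→φ4] = [2952, 8064, 5094]
r4 m[X1→φ1] = [12, 2, 3]
r4 m[X1→φ2] = [3543, 878, 3405]
r4 m[X1→φ5] = [4724, 1756, 1135]
r4 m[X0→φ0] = [182, 96, 927]
r4 m[X0→φ1] = [472, 79, 2214]
r4 m[X0→φ6] = [21476, 7584, 25338]
r5 m[φ0→X2] = [8796, 7114, 3423]
r5 m[φ0→X0] = [236, 79, 246]
r5 m[φ1→X1] = [16983, 12725, 16444]
r5 m[φ1→X0] = [91, 96, 103]
r5 m[φ2→X1] = [4, 2, 1]
r5 m[φ3→X2] = [2, 7, 9]
r5 m[φ4→X2] = [6, 1, 4]
r5 m[φ5→X1] = [3, 1, 3]
r5 m[φ6→X0] = [2, 1, 9]
r5 m[X2→φ0] = [12, 7, 36]
r5 m[X2→φ3] = [8856, 1152, 2264]
r5 m[X2→φ4] = [2952, 8064, 5094]
r5 m[X1→φ1] = [12, 2, 3]
r5 m[X1→φ2] = [3543, 878, 3405]
r5 m[X1→φ5] = [4724, 1756, 1135]
r5 m[X0→φ0] = [182, 96, 927]
r5 m[X0→φ1] = [472, 79, 2214]
r5 m[X0→φ6] = [21476, 7584, 25338]
r6 m[φ0→X2] = [8796, 7114, 3423]
r6 m[φ0→X0] = [236, 79, 246]
r6 m[φ1→X1] = [16983, 12725, 16444]
r6 m[φ1→X0] = [91, 96, 103]
r6 m[φ2→X1] = [4, 2, 1]
r6 m[φ3→X2] = [2, 7, 9]
r6 m[φ4→X2] = [6, 1, 4]
r6 m[φ5→X1] = [3, 1, 3]
r6 m[φ6→X0] = [2, 1, 9]
r6 m[X2→φ0] = [12, 7, 36]
r6 m[X2→φ3] = [52776, 7114, 13692]
r6 m[X2→φ4] = [17592, 49798, 30807]
r6 m[X1→φ1] = [12, 2, 3]
r6 m[X1→φ2] = [50949, 12725, 49332]
r6 m[X1→φ5] = [67932, 25450, 16444]
r6 m[X0→φ0] = [182, 96, 927]
r6 m[X0→φ1] = [472, 79, 2214]
r6 m[X0→φ6] = [21476, 7584, 25338]
r7 m[φ0→X2] = [8796, 7114, 3423]
r7 m[φ0→X0] = [236, 79, 246]
r7 m[φ1→X1] = [16983, 12725, 16444]
r7 m[φ1→X0] = [91, 96, 103]
r7 m[φ2→X1] = [4, 2, 1]
r7 m[φ3→X2] = [2, 7, 9]
r7 m[φ4→X2] = [6, 1, 4]
r7 m[φ5→X1] = [3, 1, 3]
r7 m[φ6→X0] = [2, 1, 9]
r7 m[X2→φ0] = [12, 7, 36]
r7 m[X2→φ3] = [52776, 7114, 13692]
r7 m[X2→φ4] = [17592, 49798, 30807]
r7 m[X1→φ1] = [12, 2, 3]
r7 m[X1→φ2] = [50949, 12725, 49332]
r7 m[X1→φ5] = [67932, 25450, 16444]
r7 m[X0→φ0] = [182, 96, 927]
r7 m[X0→φ1] = [472, 79, 2214]
r7 m[X0→φ6] = [21476, 7584, 25338]
fixed point reached at round 7
b[X0] = ⊗ incoming = [42952, 7584, 228042]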